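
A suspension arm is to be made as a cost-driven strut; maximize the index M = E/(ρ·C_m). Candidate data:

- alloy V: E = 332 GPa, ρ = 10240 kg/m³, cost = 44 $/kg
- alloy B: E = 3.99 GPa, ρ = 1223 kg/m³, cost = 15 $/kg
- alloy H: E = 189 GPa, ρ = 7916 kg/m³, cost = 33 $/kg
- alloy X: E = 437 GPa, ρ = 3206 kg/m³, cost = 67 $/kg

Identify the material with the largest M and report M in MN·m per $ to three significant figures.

alloy X, M = 2.03 MN·m per $

Evaluate M for each candidate:
  alloy X: M = 2.03 MN·m per $
  alloy V: M = 0.737 MN·m per $
  alloy H: M = 0.724 MN·m per $
  alloy B: M = 0.217 MN·m per $
The maximum is for alloy X.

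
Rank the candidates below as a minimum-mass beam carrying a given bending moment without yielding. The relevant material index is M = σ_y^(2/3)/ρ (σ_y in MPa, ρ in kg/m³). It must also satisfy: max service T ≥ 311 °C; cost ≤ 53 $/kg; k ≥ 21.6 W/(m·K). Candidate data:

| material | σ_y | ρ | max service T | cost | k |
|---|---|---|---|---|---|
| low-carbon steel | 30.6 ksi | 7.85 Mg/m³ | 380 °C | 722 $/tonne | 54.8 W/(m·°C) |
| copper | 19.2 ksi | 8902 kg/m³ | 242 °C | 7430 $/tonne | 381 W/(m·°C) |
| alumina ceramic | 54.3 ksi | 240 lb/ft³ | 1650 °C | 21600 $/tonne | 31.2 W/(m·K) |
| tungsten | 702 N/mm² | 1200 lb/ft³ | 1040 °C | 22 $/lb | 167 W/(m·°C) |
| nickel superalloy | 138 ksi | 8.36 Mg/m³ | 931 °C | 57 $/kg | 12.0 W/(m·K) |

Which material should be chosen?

alumina ceramic

Screen on constraints: max service T ≥ 311 °C; cost ≤ 53 $/kg; k ≥ 21.6 W/(m·K). Survivors: low-carbon steel, alumina ceramic, tungsten.
Convert each candidate to consistent units, then evaluate M:
  low-carbon steel: σ_y = 211.0 MPa, ρ = 7850 kg/m³
  alumina ceramic: σ_y = 374.4 MPa, ρ = 3844 kg/m³
  tungsten: σ_y = 702.0 MPa, ρ = 19220 kg/m³
  alumina ceramic: M = 13.5×10⁻³
  low-carbon steel: M = 4.51×10⁻³
  tungsten: M = 4.11×10⁻³
Alumina ceramic ranks first.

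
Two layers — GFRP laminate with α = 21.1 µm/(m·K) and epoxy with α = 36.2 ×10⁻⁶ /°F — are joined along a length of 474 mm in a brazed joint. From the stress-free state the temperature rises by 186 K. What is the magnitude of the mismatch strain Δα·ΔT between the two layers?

8.20×10⁻³

epoxy: α = 36.2×10⁻⁶/°F × 9/5 = 65.2×10⁻⁶/K.
Δα = |21.1 − 65.2|×10⁻⁶/K = 44.1×10⁻⁶/K.
Mismatch strain = Δα·ΔT = 44.1×10⁻⁶ × 186.0 = 8.20×10⁻³.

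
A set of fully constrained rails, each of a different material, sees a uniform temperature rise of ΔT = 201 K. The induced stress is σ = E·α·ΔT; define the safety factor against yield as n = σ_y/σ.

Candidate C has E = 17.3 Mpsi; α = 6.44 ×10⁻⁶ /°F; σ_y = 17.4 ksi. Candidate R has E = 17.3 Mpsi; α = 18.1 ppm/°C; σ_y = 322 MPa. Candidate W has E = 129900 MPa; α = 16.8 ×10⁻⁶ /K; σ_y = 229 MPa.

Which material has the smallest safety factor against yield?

With everything in SI (GPa, ×10⁻⁶/K, MPa):
  candidate C: E = 119.3, α = 11.6, σ_y = 120.0 → σ = 278 MPa, n = 0.432
  candidate R: E = 119.3, α = 18.1, σ_y = 322.0 → σ = 434 MPa, n = 0.742
  candidate W: E = 129.9, α = 16.8, σ_y = 229.0 → σ = 439 MPa, n = 0.522
Candidate C has the lowest safety factor, n = 0.432.

candidate C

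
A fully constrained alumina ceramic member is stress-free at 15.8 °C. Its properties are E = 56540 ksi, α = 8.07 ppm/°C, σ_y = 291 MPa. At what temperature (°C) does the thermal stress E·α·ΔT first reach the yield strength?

108 °C

E = 56540 ksi = 389.8 GPa.
E·α·ΔT = 291.0 MPa ⇒ ΔT = 291.0 / (389.8×10³ × 8.07×10⁻⁶) = 92.50 K.
T = 15.8 + 92.50 = 108.3 °C.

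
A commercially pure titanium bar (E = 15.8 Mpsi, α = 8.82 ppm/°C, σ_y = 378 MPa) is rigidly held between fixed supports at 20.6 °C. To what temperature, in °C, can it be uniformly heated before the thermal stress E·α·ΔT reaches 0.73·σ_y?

308 °C

E = 15.8 Mpsi = 108.9 GPa.
E·α·ΔT = 275.9 MPa ⇒ ΔT = 275.9 / (108.9×10³ × 8.82×10⁻⁶) = 287.2 K.
T = 20.6 + 287.2 = 307.8 °C.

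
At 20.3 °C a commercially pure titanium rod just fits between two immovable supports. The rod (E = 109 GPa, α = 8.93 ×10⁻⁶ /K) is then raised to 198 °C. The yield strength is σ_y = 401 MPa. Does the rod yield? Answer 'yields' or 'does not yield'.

does not yield

ΔT = 177.7 K. Constrained thermal stress σ = E·α·ΔT = 109.0×10³ MPa × 8.93×10⁻⁶ × 177.7 = 173 MPa (compressive).
Compare to σ_y = 401 MPa: σ < σ_y, so it does not yield.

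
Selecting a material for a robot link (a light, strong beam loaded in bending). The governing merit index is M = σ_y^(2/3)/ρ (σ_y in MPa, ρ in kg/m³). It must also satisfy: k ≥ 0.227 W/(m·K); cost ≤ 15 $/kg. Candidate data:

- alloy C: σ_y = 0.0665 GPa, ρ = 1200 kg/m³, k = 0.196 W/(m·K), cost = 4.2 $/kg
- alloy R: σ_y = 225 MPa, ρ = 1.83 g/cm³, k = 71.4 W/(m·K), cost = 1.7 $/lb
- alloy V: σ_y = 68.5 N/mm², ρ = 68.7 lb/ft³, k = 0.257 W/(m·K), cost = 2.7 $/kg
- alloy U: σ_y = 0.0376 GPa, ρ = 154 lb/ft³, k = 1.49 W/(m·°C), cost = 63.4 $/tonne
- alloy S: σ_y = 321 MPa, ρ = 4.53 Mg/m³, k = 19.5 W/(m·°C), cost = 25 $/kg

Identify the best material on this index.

alloy R

Screen on constraints: k ≥ 0.227 W/(m·K); cost ≤ 15 $/kg. Survivors: alloy R, alloy V, alloy U.
After converting to SI:
  alloy R: σ_y = 225.0 MPa, ρ = 1830 kg/m³
  alloy V: σ_y = 68.50 MPa, ρ = 1100 kg/m³
  alloy U: σ_y = 37.60 MPa, ρ = 2467 kg/m³
  alloy R: M = 20.2×10⁻³
  alloy V: M = 15.2×10⁻³
  alloy U: M = 4.55×10⁻³
Highest index: alloy R.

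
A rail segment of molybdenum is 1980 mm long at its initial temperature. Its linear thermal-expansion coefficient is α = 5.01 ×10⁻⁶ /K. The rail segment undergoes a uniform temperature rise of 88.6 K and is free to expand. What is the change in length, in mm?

0.879 mm

ΔL = α·L₀·ΔT = 5.01×10⁻⁶ × 1980 mm × 88.60 K = 0.879 mm.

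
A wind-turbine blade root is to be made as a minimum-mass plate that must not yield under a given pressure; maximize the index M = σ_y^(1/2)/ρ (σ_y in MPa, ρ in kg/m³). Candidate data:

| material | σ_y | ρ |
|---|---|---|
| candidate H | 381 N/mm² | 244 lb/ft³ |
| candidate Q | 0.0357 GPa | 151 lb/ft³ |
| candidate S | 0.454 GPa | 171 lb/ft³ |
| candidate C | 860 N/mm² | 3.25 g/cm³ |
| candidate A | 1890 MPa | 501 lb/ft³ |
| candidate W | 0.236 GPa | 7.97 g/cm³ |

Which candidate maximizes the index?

Convert each candidate to consistent units, then evaluate M:
  candidate H: σ_y = 381.0 MPa, ρ = 3909 kg/m³
  candidate Q: σ_y = 35.70 MPa, ρ = 2419 kg/m³
  candidate S: σ_y = 454.0 MPa, ρ = 2739 kg/m³
  candidate C: σ_y = 860.0 MPa, ρ = 3250 kg/m³
  candidate A: σ_y = 1890 MPa, ρ = 8025 kg/m³
  candidate W: σ_y = 236.0 MPa, ρ = 7970 kg/m³
  candidate C: M = 9.02×10⁻³
  candidate S: M = 7.78×10⁻³
  candidate A: M = 5.42×10⁻³
  candidate H: M = 4.99×10⁻³
  candidate Q: M = 2.47×10⁻³
  candidate W: M = 1.93×10⁻³
Highest index: candidate C.

candidate C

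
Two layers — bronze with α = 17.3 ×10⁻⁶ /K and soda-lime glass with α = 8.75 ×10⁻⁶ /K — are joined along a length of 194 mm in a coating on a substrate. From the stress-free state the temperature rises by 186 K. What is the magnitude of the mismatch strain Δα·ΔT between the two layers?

1.59×10⁻³

Δα = |17.3 − 8.75|×10⁻⁶/K = 8.55×10⁻⁶/K.
Mismatch strain = Δα·ΔT = 8.55×10⁻⁶ × 186.0 = 1.59×10⁻³.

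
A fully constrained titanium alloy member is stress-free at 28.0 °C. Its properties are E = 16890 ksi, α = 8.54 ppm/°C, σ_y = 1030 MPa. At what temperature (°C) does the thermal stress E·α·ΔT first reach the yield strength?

1060 °C

E = 16890 ksi = 116.5 GPa.
E·α·ΔT = 1030 MPa ⇒ ΔT = 1030 / (116.5×10³ × 8.54×10⁻⁶) = 1036 K.
T = 28.0 + 1036 = 1064 °C.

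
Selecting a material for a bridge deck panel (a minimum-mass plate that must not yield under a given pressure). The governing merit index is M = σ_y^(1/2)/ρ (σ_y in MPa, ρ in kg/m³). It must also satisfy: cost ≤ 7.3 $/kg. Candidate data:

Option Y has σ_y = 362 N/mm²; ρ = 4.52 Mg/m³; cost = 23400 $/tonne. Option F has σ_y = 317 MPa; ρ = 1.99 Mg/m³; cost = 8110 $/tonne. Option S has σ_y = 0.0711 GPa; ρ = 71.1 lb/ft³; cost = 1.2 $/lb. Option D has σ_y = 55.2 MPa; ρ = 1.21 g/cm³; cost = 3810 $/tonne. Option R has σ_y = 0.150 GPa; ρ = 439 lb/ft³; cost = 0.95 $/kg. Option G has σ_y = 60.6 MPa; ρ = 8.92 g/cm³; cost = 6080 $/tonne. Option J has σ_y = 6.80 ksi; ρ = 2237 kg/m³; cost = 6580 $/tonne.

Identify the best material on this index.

Screen on constraints: cost ≤ 7.3 $/kg. Survivors: option S, option D, option R, option G, option J.
Convert each candidate to consistent units, then evaluate M:
  option S: σ_y = 71.10 MPa, ρ = 1139 kg/m³
  option D: σ_y = 55.20 MPa, ρ = 1210 kg/m³
  option R: σ_y = 150.0 MPa, ρ = 7032 kg/m³
  option G: σ_y = 60.60 MPa, ρ = 8920 kg/m³
  option J: σ_y = 46.88 MPa, ρ = 2237 kg/m³
  option S: M = 7.40×10⁻³
  option D: M = 6.14×10⁻³
  option J: M = 3.06×10⁻³
  option R: M = 1.74×10⁻³
  option G: M = 0.873×10⁻³
The maximum is for option S.

option S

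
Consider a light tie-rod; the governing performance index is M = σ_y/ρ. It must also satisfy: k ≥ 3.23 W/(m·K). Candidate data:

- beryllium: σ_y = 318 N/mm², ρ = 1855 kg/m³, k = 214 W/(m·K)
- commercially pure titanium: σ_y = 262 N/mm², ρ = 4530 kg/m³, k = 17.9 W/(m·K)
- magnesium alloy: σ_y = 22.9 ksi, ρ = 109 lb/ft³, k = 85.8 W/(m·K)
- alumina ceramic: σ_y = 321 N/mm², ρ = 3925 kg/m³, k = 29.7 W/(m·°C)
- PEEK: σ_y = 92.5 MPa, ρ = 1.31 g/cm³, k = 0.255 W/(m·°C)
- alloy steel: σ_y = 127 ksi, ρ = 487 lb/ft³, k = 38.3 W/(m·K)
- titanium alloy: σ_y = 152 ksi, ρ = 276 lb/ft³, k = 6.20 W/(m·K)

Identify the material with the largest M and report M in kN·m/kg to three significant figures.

Screen on constraints: k ≥ 3.23 W/(m·K). Survivors: beryllium, commercially pure titanium, magnesium alloy, alumina ceramic, alloy steel, titanium alloy.
Putting every candidate on a common basis:
  beryllium: σ_y = 318.0 MPa, ρ = 1855 kg/m³
  commercially pure titanium: σ_y = 262.0 MPa, ρ = 4530 kg/m³
  magnesium alloy: σ_y = 157.9 MPa, ρ = 1746 kg/m³
  alumina ceramic: σ_y = 321.0 MPa, ρ = 3925 kg/m³
  alloy steel: σ_y = 875.6 MPa, ρ = 7801 kg/m³
  titanium alloy: σ_y = 1048 MPa, ρ = 4421 kg/m³
  titanium alloy: M = 237 kN·m/kg
  beryllium: M = 171 kN·m/kg
  alloy steel: M = 112 kN·m/kg
  magnesium alloy: M = 90.4 kN·m/kg
  alumina ceramic: M = 81.8 kN·m/kg
  commercially pure titanium: M = 57.8 kN·m/kg
Titanium alloy ranks first.

titanium alloy, M = 237 kN·m/kg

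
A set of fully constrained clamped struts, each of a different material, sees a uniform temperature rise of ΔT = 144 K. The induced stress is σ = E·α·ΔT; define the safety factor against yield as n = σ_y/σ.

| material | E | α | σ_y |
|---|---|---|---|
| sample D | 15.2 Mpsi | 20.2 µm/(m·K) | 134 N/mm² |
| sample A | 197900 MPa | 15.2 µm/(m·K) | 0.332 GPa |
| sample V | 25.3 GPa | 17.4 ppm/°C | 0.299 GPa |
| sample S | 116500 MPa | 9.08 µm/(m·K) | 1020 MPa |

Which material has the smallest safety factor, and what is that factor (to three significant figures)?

In consistent units (E in GPa, α in ×10⁻⁶/K, σ_y in MPa):
  sample D: E = 104.8, α = 20.2, σ_y = 134.0 → σ = 305 MPa, n = 0.440
  sample A: E = 197.9, α = 15.2, σ_y = 332.0 → σ = 433 MPa, n = 0.766
  sample V: E = 25.30, α = 17.4, σ_y = 299.0 → σ = 63.4 MPa, n = 4.72
  sample S: E = 116.5, α = 9.08, σ_y = 1020 → σ = 152 MPa, n = 6.70
Sample D has the lowest safety factor, n = 0.440.

sample D, n = 0.440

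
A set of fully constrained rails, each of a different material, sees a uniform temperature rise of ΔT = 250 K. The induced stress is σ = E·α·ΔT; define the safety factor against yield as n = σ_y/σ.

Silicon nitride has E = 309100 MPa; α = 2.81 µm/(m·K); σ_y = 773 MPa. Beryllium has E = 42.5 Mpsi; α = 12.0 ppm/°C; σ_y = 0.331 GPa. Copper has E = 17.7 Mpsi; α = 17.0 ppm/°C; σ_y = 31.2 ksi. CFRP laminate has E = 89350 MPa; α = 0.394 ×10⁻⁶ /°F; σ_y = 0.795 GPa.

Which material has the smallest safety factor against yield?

Per material, after unit conversion:
  silicon nitride: E = 309.1, α = 2.81, σ_y = 773.0 → σ = 217 MPa, n = 3.56
  beryllium: E = 293.0, α = 12.0, σ_y = 331.0 → σ = 879 MPa, n = 0.377
  copper: E = 122.0, α = 17.0, σ_y = 215.1 → σ = 519 MPa, n = 0.415
  CFRP laminate: E = 89.35, α = 0.709, σ_y = 795.0 → σ = 15.8 MPa, n = 50.2
The minimum is beryllium at n = 0.377.

beryllium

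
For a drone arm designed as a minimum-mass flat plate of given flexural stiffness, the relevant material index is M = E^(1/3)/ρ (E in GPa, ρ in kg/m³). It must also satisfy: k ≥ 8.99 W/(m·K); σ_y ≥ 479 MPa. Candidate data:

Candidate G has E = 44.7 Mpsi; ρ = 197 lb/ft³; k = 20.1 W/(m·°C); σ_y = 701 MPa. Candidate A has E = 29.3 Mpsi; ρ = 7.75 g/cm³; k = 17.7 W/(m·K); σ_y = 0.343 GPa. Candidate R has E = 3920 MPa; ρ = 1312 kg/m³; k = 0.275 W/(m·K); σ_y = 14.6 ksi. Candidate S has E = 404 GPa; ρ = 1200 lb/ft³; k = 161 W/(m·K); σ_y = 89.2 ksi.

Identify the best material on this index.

candidate G

Screen on constraints: k ≥ 8.99 W/(m·K); σ_y ≥ 479 MPa. Survivors: candidate G, candidate S.
Normalizing units and computing the index:
  candidate G: E = 308.2 GPa, ρ = 3156 kg/m³
  candidate S: E = 404.0 GPa, ρ = 19220 kg/m³
  candidate G: M = 2.14×10⁻³
  candidate S: M = 0.385×10⁻³
The maximum is for candidate G.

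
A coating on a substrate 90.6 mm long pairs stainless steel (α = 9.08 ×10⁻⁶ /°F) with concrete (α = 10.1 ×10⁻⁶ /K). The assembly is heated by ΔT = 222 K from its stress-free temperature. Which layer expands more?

stainless steel

stainless steel: α = 9.08×10⁻⁶/°F × 9/5 = 16.3×10⁻⁶/K.
α(stainless steel) = 16.3×10⁻⁶/K vs α(concrete) = 10.1×10⁻⁶/K.
Higher α expands more for the same ΔT: stainless steel.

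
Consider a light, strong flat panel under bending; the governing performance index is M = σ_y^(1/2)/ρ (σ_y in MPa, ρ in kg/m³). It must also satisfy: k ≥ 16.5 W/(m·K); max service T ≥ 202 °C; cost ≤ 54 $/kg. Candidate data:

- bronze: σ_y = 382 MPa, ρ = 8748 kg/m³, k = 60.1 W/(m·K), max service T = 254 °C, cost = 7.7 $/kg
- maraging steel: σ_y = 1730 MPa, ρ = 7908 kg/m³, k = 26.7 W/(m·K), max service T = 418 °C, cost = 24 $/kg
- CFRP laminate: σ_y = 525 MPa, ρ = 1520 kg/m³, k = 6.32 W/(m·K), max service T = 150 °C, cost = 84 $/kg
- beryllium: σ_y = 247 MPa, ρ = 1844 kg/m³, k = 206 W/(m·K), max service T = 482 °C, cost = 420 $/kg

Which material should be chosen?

Screen on constraints: k ≥ 16.5 W/(m·K); max service T ≥ 202 °C; cost ≤ 54 $/kg. Survivors: bronze, maraging steel.
Computing M directly (units already consistent):
  maraging steel: M = 5.26×10⁻³
  bronze: M = 2.23×10⁻³
Maraging steel has the largest M.

maraging steel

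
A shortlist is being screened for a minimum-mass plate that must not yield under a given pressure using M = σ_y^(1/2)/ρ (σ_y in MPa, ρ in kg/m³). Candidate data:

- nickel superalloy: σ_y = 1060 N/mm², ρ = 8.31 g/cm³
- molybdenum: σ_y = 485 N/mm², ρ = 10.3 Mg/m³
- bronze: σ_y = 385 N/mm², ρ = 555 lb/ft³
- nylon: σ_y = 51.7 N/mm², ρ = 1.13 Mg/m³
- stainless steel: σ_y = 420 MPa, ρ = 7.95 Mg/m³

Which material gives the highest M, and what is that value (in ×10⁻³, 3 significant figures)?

nylon, M = 6.36×10⁻³

Putting every candidate on a common basis:
  nickel superalloy: σ_y = 1060 MPa, ρ = 8310 kg/m³
  molybdenum: σ_y = 485.0 MPa, ρ = 10300 kg/m³
  bronze: σ_y = 385.0 MPa, ρ = 8890 kg/m³
  nylon: σ_y = 51.70 MPa, ρ = 1130 kg/m³
  stainless steel: σ_y = 420.0 MPa, ρ = 7950 kg/m³
  nylon: M = 6.36×10⁻³
  nickel superalloy: M = 3.92×10⁻³
  stainless steel: M = 2.58×10⁻³
  bronze: M = 2.21×10⁻³
  molybdenum: M = 2.14×10⁻³
Nylon ranks first.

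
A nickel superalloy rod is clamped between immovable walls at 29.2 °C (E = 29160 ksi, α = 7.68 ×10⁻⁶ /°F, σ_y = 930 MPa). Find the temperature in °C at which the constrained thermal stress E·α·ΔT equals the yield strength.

364 °C

E = 29160 ksi = 201.1 GPa.
α = 7.68×10⁻⁶/°F × 9/5 = 13.8×10⁻⁶/K.
E·α·ΔT = 930.0 MPa ⇒ ΔT = 930.0 / (201.1×10³ × 13.8×10⁻⁶) = 334.6 K.
T = 29.2 + 334.6 = 363.8 °C.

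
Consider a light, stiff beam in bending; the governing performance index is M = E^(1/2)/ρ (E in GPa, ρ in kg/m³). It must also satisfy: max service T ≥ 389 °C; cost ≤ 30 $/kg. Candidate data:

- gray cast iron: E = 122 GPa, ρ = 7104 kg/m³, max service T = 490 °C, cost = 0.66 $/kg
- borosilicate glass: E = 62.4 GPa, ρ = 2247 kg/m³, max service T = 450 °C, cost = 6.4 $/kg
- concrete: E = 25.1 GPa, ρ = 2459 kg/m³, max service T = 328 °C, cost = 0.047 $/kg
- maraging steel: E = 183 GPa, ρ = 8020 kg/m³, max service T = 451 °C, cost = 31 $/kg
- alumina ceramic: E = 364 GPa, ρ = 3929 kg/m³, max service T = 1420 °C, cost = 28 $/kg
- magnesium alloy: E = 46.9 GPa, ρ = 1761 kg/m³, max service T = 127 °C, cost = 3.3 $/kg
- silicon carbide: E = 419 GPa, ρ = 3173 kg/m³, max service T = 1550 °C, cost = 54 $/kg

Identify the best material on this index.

alumina ceramic

Screen on constraints: max service T ≥ 389 °C; cost ≤ 30 $/kg. Survivors: gray cast iron, borosilicate glass, alumina ceramic.
Evaluate M for each candidate:
  alumina ceramic: M = 4.86×10⁻³
  borosilicate glass: M = 3.52×10⁻³
  gray cast iron: M = 1.55×10⁻³
The maximum is for alumina ceramic.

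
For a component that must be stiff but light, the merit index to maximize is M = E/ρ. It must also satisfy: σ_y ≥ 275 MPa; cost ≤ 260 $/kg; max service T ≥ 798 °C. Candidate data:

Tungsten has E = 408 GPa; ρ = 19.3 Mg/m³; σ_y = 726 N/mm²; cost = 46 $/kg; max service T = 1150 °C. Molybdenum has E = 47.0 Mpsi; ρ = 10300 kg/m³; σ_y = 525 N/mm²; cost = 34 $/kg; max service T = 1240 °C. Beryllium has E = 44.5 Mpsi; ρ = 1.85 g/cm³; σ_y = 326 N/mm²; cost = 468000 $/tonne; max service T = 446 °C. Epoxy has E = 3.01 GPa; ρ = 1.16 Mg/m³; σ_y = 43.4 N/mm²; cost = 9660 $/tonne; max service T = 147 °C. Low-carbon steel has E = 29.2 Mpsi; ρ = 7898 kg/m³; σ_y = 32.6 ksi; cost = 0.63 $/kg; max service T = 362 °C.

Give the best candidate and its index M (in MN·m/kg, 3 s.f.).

Screen on constraints: σ_y ≥ 275 MPa; cost ≤ 260 $/kg; max service T ≥ 798 °C. Survivors: tungsten, molybdenum.
Convert each candidate to consistent units, then evaluate M:
  tungsten: E = 408.0 GPa, ρ = 19300 kg/m³
  molybdenum: E = 324.1 GPa, ρ = 10300 kg/m³
  molybdenum: M = 31.5 MN·m/kg
  tungsten: M = 21.1 MN·m/kg
Molybdenum has the largest M.

molybdenum, M = 31.5 MN·m/kg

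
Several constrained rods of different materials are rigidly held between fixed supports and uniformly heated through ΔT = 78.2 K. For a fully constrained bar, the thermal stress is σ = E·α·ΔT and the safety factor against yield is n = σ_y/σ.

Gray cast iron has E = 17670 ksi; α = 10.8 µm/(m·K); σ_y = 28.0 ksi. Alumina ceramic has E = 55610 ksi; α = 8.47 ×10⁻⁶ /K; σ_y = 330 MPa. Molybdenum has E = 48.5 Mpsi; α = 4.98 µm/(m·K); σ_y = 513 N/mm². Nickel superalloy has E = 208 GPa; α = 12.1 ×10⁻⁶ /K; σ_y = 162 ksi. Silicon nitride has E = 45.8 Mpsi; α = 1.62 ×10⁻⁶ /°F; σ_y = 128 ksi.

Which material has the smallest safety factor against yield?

Per material, after unit conversion:
  gray cast iron: E = 121.8, α = 10.8, σ_y = 193.1 → σ = 103 MPa, n = 1.88
  alumina ceramic: E = 383.4, α = 8.47, σ_y = 330.0 → σ = 254 MPa, n = 1.30
  molybdenum: E = 334.4, α = 4.98, σ_y = 513.0 → σ = 130 MPa, n = 3.94
  nickel superalloy: E = 208.0, α = 12.1, σ_y = 1117 → σ = 197 MPa, n = 5.68
  silicon nitride: E = 315.8, α = 2.92, σ_y = 882.5 → σ = 72.0 MPa, n = 12.3
Smallest n: alumina ceramic with n = 1.30.

alumina ceramic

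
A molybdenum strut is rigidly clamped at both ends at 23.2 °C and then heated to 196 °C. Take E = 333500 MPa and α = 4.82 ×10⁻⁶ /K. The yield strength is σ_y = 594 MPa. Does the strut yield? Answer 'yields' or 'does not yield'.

E = 333500 MPa = 333.5 GPa.
ΔT = 172.8 K. Constrained thermal stress σ = E·α·ΔT = 333.5×10³ MPa × 4.82×10⁻⁶ × 172.8 = 278 MPa (compressive).
Compare to σ_y = 594 MPa: σ < σ_y, so it does not yield.

does not yield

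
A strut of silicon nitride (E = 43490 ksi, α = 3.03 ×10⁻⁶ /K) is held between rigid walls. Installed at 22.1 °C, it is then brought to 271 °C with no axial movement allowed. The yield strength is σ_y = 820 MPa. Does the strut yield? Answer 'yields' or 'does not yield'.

does not yield

E = 43490 ksi = 299.9 GPa.
ΔT = 248.9 K. Constrained thermal stress σ = E·α·ΔT = 299.9×10³ MPa × 3.03×10⁻⁶ × 248.9 = 226 MPa (compressive).
Compare to σ_y = 820 MPa: σ < σ_y, so it does not yield.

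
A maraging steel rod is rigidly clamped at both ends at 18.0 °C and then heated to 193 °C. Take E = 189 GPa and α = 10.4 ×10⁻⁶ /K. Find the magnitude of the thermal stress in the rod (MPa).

ΔT = 175.0 K. Constrained thermal stress σ = E·α·ΔT = 189.0×10³ MPa × 10.4×10⁻⁶ × 175.0 = 344 MPa (compressive).

344 MPa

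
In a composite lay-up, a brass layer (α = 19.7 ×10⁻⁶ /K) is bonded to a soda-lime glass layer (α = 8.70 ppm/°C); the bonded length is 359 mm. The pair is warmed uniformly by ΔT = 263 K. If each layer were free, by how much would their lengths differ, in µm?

1040 µm

Δα = |19.7 − 8.70|×10⁻⁶/K = 11.0×10⁻⁶/K.
ΔL_mismatch = Δα·L·ΔT = 11.0×10⁻⁶ × 359.0 mm × 263.0 K = 1040 µm.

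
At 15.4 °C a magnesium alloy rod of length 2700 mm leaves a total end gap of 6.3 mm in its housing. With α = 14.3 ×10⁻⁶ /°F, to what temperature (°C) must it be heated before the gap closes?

α = 14.3×10⁻⁶/°F × 9/5 = 25.7×10⁻⁶/K.
α·L₀·ΔT = 6.3 mm ⇒ ΔT = 6.3 / (25.7×10⁻⁶ × 2700.0) = 90.65 K.
T = 15.4 + 90.65 = 106.1 °C.

106 °C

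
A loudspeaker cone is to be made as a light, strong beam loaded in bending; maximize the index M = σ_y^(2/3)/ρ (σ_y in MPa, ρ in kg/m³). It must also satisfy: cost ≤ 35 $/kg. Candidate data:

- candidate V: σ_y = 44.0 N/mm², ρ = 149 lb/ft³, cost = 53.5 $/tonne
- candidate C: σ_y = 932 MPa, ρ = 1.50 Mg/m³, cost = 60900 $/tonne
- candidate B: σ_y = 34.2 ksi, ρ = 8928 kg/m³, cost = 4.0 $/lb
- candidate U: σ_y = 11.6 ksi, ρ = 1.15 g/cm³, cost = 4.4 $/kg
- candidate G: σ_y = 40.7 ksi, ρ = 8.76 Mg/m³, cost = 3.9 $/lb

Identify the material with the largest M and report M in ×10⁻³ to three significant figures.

candidate U, M = 16.1×10⁻³

Screen on constraints: cost ≤ 35 $/kg. Survivors: candidate V, candidate B, candidate U, candidate G.
Convert each candidate to consistent units, then evaluate M:
  candidate V: σ_y = 44.00 MPa, ρ = 2387 kg/m³
  candidate B: σ_y = 235.8 MPa, ρ = 8928 kg/m³
  candidate U: σ_y = 79.98 MPa, ρ = 1150 kg/m³
  candidate G: σ_y = 280.6 MPa, ρ = 8760 kg/m³
  candidate U: M = 16.1×10⁻³
  candidate V: M = 5.22×10⁻³
  candidate G: M = 4.89×10⁻³
  candidate B: M = 4.28×10⁻³
Candidate U has the largest M.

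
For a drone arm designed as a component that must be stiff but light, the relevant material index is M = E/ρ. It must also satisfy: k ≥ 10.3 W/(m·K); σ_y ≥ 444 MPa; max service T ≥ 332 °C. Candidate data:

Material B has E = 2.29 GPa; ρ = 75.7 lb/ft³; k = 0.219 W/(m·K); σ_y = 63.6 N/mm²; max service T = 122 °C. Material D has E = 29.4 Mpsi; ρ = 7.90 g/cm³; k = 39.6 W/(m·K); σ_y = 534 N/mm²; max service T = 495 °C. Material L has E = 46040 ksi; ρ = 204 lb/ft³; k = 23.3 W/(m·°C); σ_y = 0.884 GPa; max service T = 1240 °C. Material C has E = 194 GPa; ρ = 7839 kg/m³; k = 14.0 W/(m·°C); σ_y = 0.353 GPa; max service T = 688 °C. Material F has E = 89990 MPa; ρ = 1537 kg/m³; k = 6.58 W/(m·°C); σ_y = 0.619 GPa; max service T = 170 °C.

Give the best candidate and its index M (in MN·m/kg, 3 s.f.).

Screen on constraints: k ≥ 10.3 W/(m·K); σ_y ≥ 444 MPa; max service T ≥ 332 °C. Survivors: material D, material L.
After converting to SI:
  material D: E = 202.7 GPa, ρ = 7900 kg/m³
  material L: E = 317.4 GPa, ρ = 3268 kg/m³
  material L: M = 97.1 MN·m/kg
  material D: M = 25.7 MN·m/kg
Material L has the largest M.

material L, M = 97.1 MN·m/kg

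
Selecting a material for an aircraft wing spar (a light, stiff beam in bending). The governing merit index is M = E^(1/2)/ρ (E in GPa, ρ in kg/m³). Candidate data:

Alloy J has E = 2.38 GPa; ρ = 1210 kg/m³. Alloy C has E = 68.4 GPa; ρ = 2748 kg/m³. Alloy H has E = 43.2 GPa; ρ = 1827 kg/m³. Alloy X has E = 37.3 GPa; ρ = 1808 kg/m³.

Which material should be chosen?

Evaluate M for each candidate:
  alloy H: M = 3.60×10⁻³
  alloy X: M = 3.38×10⁻³
  alloy C: M = 3.01×10⁻³
  alloy J: M = 1.27×10⁻³
The maximum is for alloy H.

alloy H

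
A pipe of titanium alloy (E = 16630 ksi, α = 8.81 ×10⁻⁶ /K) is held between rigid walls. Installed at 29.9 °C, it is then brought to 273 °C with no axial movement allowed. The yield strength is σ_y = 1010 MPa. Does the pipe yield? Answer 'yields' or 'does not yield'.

E = 16630 ksi = 114.7 GPa.
ΔT = 243.1 K. Constrained thermal stress σ = E·α·ΔT = 114.7×10³ MPa × 8.81×10⁻⁶ × 243.1 = 246 MPa (compressive).
Compare to σ_y = 1010 MPa: σ < σ_y, so it does not yield.

does not yield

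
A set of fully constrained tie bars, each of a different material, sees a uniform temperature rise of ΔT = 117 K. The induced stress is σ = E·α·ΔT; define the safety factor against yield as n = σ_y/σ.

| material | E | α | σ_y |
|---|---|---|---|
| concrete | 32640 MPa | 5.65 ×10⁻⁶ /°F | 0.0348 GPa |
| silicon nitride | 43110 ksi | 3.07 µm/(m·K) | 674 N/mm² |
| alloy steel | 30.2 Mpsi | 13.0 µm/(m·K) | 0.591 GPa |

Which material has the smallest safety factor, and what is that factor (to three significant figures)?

concrete, n = 0.896

Converting E to GPa, α to ×10⁻⁶/K, σ_y to MPa, then σ and n for each:
  concrete: E = 32.64, α = 10.2, σ_y = 34.80 → σ = 38.8 MPa, n = 0.896
  silicon nitride: E = 297.2, α = 3.07, σ_y = 674.0 → σ = 107 MPa, n = 6.31
  alloy steel: E = 208.2, α = 13.0, σ_y = 591.0 → σ = 317 MPa, n = 1.87
The minimum is concrete at n = 0.896.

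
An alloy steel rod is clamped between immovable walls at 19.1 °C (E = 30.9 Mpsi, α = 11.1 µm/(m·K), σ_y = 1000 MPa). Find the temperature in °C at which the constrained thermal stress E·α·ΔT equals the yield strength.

442 °C

E = 30.9 Mpsi = 213.0 GPa.
E·α·ΔT = 1000 MPa ⇒ ΔT = 1000 / (213.0×10³ × 11.1×10⁻⁶) = 422.9 K.
T = 19.1 + 422.9 = 442.0 °C.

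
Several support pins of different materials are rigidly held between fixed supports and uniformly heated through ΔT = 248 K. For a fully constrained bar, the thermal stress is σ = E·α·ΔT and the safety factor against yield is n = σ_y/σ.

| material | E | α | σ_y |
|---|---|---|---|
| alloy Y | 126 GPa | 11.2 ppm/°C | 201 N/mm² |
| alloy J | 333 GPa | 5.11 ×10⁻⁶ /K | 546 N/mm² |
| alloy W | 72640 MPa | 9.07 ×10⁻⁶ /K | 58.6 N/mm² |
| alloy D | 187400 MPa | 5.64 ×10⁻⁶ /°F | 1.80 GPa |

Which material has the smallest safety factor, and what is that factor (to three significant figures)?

alloy W, n = 0.359

In consistent units (E in GPa, α in ×10⁻⁶/K, σ_y in MPa):
  alloy Y: E = 126.0, α = 11.2, σ_y = 201.0 → σ = 350 MPa, n = 0.574
  alloy J: E = 333.0, α = 5.11, σ_y = 546.0 → σ = 422 MPa, n = 1.29
  alloy W: E = 72.64, α = 9.07, σ_y = 58.60 → σ = 163 MPa, n = 0.359
  alloy D: E = 187.4, α = 10.2, σ_y = 1800 → σ = 472 MPa, n = 3.82
Alloy W has the lowest safety factor, n = 0.359.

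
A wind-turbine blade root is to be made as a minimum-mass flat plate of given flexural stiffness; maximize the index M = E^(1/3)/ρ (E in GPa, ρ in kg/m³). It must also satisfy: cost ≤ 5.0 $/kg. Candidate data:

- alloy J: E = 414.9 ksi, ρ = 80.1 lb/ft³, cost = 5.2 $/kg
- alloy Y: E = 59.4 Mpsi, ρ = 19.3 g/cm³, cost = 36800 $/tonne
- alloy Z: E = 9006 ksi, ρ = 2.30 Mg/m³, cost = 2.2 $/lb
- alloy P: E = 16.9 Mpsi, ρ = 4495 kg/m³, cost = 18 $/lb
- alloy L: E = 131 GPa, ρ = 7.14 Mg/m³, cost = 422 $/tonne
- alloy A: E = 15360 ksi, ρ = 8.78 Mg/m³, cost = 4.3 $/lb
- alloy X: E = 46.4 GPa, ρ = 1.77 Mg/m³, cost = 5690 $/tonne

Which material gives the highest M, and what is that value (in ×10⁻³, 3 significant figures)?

Screen on constraints: cost ≤ 5.0 $/kg. Survivors: alloy Z, alloy L.
After converting to SI:
  alloy Z: E = 62.09 GPa, ρ = 2300 kg/m³
  alloy L: E = 131.0 GPa, ρ = 7140 kg/m³
  alloy Z: M = 1.72×10⁻³
  alloy L: M = 0.711×10⁻³
Alloy Z ranks first.

alloy Z, M = 1.72×10⁻³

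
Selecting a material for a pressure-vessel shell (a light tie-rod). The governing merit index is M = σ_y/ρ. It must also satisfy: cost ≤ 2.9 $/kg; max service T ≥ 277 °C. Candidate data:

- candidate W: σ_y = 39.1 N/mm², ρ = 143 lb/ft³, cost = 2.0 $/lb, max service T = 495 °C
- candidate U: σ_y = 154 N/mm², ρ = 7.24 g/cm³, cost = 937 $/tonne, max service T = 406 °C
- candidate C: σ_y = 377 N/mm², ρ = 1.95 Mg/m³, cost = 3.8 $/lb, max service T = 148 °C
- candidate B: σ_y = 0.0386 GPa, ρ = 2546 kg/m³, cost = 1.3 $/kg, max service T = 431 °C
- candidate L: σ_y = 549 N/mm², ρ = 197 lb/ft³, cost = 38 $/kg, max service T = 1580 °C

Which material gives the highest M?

candidate U

Screen on constraints: cost ≤ 2.9 $/kg; max service T ≥ 277 °C. Survivors: candidate U, candidate B.
Convert each candidate to consistent units, then evaluate M:
  candidate U: σ_y = 154.0 MPa, ρ = 7240 kg/m³
  candidate B: σ_y = 38.60 MPa, ρ = 2546 kg/m³
  candidate U: M = 21.3 kN·m/kg
  candidate B: M = 15.2 kN·m/kg
The maximum is for candidate U.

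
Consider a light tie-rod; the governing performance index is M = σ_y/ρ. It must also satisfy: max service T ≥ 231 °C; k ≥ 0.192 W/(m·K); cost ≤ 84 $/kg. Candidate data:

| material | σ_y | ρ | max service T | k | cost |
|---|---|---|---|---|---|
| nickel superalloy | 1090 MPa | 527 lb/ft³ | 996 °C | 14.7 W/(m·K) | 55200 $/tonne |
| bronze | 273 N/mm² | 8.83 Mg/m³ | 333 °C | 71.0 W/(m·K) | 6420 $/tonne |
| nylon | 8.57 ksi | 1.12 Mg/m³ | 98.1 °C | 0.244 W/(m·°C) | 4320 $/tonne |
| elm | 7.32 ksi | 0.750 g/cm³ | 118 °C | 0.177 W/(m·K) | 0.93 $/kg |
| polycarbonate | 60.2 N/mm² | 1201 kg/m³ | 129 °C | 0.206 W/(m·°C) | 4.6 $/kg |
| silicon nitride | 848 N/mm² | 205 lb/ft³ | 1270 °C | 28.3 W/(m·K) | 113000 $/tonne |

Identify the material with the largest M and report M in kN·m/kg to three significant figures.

Screen on constraints: max service T ≥ 231 °C; k ≥ 0.192 W/(m·K); cost ≤ 84 $/kg. Survivors: nickel superalloy, bronze.
In SI units:
  nickel superalloy: σ_y = 1090 MPa, ρ = 8442 kg/m³
  bronze: σ_y = 273.0 MPa, ρ = 8830 kg/m³
  nickel superalloy: M = 129 kN·m/kg
  bronze: M = 30.9 kN·m/kg
Nickel superalloy has the largest M.

nickel superalloy, M = 129 kN·m/kg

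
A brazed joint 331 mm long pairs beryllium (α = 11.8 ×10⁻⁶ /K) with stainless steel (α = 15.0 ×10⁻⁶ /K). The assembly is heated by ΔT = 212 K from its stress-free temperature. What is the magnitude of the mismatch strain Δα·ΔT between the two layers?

Δα = |11.8 − 15.0|×10⁻⁶/K = 3.20×10⁻⁶/K.
Mismatch strain = Δα·ΔT = 3.20×10⁻⁶ × 212.0 = 6.78×10⁻⁴.

6.78×10⁻⁴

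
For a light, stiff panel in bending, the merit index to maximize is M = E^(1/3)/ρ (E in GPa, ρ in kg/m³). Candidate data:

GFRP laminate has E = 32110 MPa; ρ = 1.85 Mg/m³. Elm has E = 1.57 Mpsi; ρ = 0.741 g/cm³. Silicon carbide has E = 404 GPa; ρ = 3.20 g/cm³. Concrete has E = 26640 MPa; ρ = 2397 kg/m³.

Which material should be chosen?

elm

After converting to SI:
  GFRP laminate: E = 32.11 GPa, ρ = 1850 kg/m³
  elm: E = 10.82 GPa, ρ = 741.0 kg/m³
  silicon carbide: E = 404.0 GPa, ρ = 3200 kg/m³
  concrete: E = 26.64 GPa, ρ = 2397 kg/m³
  elm: M = 2.99×10⁻³
  silicon carbide: M = 2.31×10⁻³
  GFRP laminate: M = 1.72×10⁻³
  concrete: M = 1.25×10⁻³
Elm ranks first.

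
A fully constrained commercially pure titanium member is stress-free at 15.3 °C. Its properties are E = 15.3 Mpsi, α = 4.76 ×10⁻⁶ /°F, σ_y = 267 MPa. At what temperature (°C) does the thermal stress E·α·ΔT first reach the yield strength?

311 °C

E = 15.3 Mpsi = 105.5 GPa.
α = 4.76×10⁻⁶/°F × 9/5 = 8.57×10⁻⁶/K.
E·α·ΔT = 267.0 MPa ⇒ ΔT = 267.0 / (105.5×10³ × 8.57×10⁻⁶) = 295.4 K.
T = 15.3 + 295.4 = 310.7 °C.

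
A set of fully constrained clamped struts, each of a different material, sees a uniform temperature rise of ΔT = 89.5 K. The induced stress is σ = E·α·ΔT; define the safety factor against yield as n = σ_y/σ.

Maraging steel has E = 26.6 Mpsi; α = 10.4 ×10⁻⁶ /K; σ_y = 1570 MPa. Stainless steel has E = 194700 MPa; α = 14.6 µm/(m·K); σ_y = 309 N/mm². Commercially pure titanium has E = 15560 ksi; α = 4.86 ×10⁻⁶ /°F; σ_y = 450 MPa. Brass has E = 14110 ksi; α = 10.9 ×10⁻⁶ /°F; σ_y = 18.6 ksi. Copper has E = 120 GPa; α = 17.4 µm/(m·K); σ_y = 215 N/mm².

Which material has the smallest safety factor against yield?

brass

With everything in SI (GPa, ×10⁻⁶/K, MPa):
  maraging steel: E = 183.4, α = 10.4, σ_y = 1570 → σ = 171 MPa, n = 9.20
  stainless steel: E = 194.7, α = 14.6, σ_y = 309.0 → σ = 254 MPa, n = 1.21
  commercially pure titanium: E = 107.3, α = 8.75, σ_y = 450.0 → σ = 84.0 MPa, n = 5.36
  brass: E = 97.29, α = 19.6, σ_y = 128.2 → σ = 171 MPa, n = 0.751
  copper: E = 120.0, α = 17.4, σ_y = 215.0 → σ = 187 MPa, n = 1.15
Brass has the lowest safety factor, n = 0.751.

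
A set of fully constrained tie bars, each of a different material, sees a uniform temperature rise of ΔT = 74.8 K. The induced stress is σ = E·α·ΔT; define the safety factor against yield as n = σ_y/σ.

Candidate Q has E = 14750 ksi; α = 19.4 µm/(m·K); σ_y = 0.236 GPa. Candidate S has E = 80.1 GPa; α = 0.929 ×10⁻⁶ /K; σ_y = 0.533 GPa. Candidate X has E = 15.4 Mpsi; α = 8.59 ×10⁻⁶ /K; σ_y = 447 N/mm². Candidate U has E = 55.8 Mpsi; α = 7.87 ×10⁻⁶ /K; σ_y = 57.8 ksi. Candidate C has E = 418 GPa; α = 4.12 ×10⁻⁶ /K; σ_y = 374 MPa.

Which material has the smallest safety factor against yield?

In consistent units (E in GPa, α in ×10⁻⁶/K, σ_y in MPa):
  candidate Q: E = 101.7, α = 19.4, σ_y = 236.0 → σ = 148 MPa, n = 1.60
  candidate S: E = 80.10, α = 0.929, σ_y = 533.0 → σ = 5.57 MPa, n = 95.8
  candidate X: E = 106.2, α = 8.59, σ_y = 447.0 → σ = 68.2 MPa, n = 6.55
  candidate U: E = 384.7, α = 7.87, σ_y = 398.5 → σ = 226 MPa, n = 1.76
  candidate C: E = 418.0, α = 4.12, σ_y = 374.0 → σ = 129 MPa, n = 2.90
Smallest n: candidate Q with n = 1.60.

candidate Q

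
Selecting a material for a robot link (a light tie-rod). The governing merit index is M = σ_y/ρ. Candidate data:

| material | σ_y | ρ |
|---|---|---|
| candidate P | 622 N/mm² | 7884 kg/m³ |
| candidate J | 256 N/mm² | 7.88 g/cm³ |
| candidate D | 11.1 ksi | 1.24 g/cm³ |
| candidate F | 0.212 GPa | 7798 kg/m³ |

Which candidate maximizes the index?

candidate P

Putting every candidate on a common basis:
  candidate P: σ_y = 622.0 MPa, ρ = 7884 kg/m³
  candidate J: σ_y = 256.0 MPa, ρ = 7880 kg/m³
  candidate D: σ_y = 76.53 MPa, ρ = 1240 kg/m³
  candidate F: σ_y = 212.0 MPa, ρ = 7798 kg/m³
  candidate P: M = 78.9 kN·m/kg
  candidate D: M = 61.7 kN·m/kg
  candidate J: M = 32.5 kN·m/kg
  candidate F: M = 27.2 kN·m/kg
Candidate P ranks first.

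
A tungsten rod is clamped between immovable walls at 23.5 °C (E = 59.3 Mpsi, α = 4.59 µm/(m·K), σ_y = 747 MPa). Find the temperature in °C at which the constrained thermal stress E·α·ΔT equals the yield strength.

422 °C

E = 59.3 Mpsi = 408.9 GPa.
E·α·ΔT = 747.0 MPa ⇒ ΔT = 747.0 / (408.9×10³ × 4.59×10⁻⁶) = 398.0 K.
T = 23.5 + 398.0 = 421.5 °C.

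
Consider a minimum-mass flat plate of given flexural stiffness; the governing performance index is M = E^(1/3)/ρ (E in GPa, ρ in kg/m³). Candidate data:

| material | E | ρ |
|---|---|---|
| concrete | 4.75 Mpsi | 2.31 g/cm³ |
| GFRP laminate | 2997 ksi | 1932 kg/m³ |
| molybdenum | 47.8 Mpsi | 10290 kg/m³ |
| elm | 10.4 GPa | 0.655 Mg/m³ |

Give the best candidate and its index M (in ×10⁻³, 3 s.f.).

Normalizing units and computing the index:
  concrete: E = 32.75 GPa, ρ = 2310 kg/m³
  GFRP laminate: E = 20.66 GPa, ρ = 1932 kg/m³
  molybdenum: E = 329.6 GPa, ρ = 10290 kg/m³
  elm: E = 10.40 GPa, ρ = 655.0 kg/m³
  elm: M = 3.33×10⁻³
  GFRP laminate: M = 1.42×10⁻³
  concrete: M = 1.39×10⁻³
  molybdenum: M = 0.671×10⁻³
Highest index: elm.

elm, M = 3.33×10⁻³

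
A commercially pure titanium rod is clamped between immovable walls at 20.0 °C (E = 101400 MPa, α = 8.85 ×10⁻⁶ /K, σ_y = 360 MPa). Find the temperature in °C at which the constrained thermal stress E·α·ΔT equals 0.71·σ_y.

E = 101400 MPa = 101.4 GPa.
E·α·ΔT = 255.6 MPa ⇒ ΔT = 255.6 / (101.4×10³ × 8.85×10⁻⁶) = 284.8 K.
T = 20.0 + 284.8 = 304.8 °C.

305 °C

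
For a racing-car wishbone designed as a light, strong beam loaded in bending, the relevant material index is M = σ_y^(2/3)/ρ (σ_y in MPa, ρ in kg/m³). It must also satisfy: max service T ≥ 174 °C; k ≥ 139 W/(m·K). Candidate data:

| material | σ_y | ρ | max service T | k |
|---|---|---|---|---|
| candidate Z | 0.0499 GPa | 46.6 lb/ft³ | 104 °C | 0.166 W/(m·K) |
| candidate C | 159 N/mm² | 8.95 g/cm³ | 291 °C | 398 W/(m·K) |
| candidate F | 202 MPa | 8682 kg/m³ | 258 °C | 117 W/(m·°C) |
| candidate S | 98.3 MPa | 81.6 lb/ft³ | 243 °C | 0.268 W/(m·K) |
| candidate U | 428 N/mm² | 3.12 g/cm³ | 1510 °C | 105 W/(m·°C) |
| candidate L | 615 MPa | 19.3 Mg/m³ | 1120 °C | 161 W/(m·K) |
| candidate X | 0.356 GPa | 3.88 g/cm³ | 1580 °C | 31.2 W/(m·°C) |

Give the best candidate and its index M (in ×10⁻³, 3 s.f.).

Screen on constraints: max service T ≥ 174 °C; k ≥ 139 W/(m·K). Survivors: candidate C, candidate L.
Normalizing units and computing the index:
  candidate C: σ_y = 159.0 MPa, ρ = 8950 kg/m³
  candidate L: σ_y = 615.0 MPa, ρ = 19300 kg/m³
  candidate L: M = 3.75×10⁻³
  candidate C: M = 3.28×10⁻³
The maximum is for candidate L.

candidate L, M = 3.75×10⁻³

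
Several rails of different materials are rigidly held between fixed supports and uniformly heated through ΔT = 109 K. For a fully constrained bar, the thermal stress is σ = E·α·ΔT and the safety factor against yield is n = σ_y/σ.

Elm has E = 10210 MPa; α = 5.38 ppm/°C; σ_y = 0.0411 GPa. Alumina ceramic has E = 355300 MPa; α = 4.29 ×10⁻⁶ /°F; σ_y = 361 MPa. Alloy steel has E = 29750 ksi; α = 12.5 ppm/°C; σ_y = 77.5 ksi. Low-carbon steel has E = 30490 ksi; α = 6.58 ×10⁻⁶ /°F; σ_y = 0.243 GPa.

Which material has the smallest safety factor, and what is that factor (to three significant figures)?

low-carbon steel, n = 0.895

In consistent units (E in GPa, α in ×10⁻⁶/K, σ_y in MPa):
  elm: E = 10.21, α = 5.38, σ_y = 41.10 → σ = 5.99 MPa, n = 6.86
  alumina ceramic: E = 355.3, α = 7.72, σ_y = 361.0 → σ = 299 MPa, n = 1.21
  alloy steel: E = 205.1, α = 12.5, σ_y = 534.3 → σ = 279 MPa, n = 1.91
  low-carbon steel: E = 210.2, α = 11.8, σ_y = 243.0 → σ = 271 MPa, n = 0.895
Low-carbon steel has the lowest safety factor, n = 0.895.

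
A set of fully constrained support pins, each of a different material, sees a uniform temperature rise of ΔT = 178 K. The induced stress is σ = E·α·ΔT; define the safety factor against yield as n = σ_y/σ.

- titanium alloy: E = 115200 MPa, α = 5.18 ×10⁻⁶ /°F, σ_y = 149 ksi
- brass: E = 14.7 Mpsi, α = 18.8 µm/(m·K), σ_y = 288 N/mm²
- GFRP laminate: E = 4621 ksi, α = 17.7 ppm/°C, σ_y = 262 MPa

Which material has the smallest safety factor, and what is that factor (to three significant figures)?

brass, n = 0.849

With everything in SI (GPa, ×10⁻⁶/K, MPa):
  titanium alloy: E = 115.2, α = 9.32, σ_y = 1027 → σ = 191 MPa, n = 5.37
  brass: E = 101.4, α = 18.8, σ_y = 288.0 → σ = 339 MPa, n = 0.849
  GFRP laminate: E = 31.86, α = 17.7, σ_y = 262.0 → σ = 100 MPa, n = 2.61
Smallest n: brass with n = 0.849.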